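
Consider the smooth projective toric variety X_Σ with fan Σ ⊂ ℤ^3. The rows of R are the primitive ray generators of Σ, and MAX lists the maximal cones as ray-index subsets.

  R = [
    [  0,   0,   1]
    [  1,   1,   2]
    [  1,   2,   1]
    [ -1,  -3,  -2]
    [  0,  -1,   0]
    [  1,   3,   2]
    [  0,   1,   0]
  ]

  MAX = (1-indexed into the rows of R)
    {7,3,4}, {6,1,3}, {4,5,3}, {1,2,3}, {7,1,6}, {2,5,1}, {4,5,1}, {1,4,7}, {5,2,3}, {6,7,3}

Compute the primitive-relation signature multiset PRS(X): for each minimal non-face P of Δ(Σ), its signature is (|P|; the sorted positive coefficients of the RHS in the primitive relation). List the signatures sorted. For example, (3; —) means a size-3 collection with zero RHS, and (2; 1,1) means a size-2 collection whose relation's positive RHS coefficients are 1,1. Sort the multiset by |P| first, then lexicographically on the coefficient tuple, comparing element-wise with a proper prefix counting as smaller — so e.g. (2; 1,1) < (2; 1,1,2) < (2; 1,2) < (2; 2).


Σ has 9 primitive collections:

  • {4,6}:  v_{4} + v_{6} = 0  ⇒ sig = (2; —)
  • {5,7}:  v_{5} + v_{7} = 0  ⇒ sig = (2; —)
  • {2,7}:  v_{2} + v_{7} = v_{1} + v_{3}  ⇒ sig = (2; 1,1)
  • {5,6}:  v_{5} + v_{6} = v_{1} + v_{3}  ⇒ sig = (2; 1,1)
  • {2,4}:  v_{2} + v_{4} = 2·v_{5}  ⇒ sig = (2; 2)
  • {2,6}:  v_{2} + v_{6} = 2·v_{1} + 2·v_{3}  ⇒ sig = (2; 2,2)
  • {1,3,4}:  v_{1} + v_{3} + v_{4} = v_{5}  ⇒ sig = (3; 1)
  • {1,3,5}:  v_{1} + v_{3} + v_{5} = v_{2}  ⇒ sig = (3; 1)
  • {1,3,7}:  v_{1} + v_{3} + v_{7} = v_{6}  ⇒ sig = (3; 1)

so the primitive-relation signature multiset is
    |P|=2: 6 collections, coeffs (), (), (1,1), (1,1), (2), (2,2)
    |P|=3: 3 collections, coeffs (1), (1), (1)


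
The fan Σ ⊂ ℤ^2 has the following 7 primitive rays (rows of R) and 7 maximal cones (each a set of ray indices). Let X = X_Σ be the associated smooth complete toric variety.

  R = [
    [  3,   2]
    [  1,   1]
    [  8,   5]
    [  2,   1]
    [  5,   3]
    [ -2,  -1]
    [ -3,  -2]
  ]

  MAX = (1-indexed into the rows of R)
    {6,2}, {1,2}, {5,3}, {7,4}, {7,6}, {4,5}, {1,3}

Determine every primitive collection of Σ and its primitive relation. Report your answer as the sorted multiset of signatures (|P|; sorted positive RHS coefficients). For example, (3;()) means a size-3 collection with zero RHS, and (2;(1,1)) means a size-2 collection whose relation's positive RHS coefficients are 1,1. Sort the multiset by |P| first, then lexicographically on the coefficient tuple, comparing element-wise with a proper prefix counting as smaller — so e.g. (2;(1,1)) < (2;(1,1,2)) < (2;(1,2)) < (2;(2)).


Σ has 14 primitive collections:

  • {1,7}:  v_{1} + v_{7} = 0 — sig = (2;())
  • {4,6}:  v_{4} + v_{6} = 0 — sig = (2;())
  • {1,4}:  v_{1} + v_{4} = v_{5} — sig = (2;(1))
  • {1,5}:  v_{1} + v_{5} = v_{3} — sig = (2;(1))
  • {1,6}:  v_{1} + v_{6} = v_{2} — sig = (2;(1))
  • {2,4}:  v_{2} + v_{4} = v_{1} — sig = (2;(1))
  • {2,7}:  v_{2} + v_{7} = v_{6} — sig = (2;(1))
  • {3,7}:  v_{3} + v_{7} = v_{5} — sig = (2;(1))
  • {5,6}:  v_{5} + v_{6} = v_{1} — sig = (2;(1))
  • {5,7}:  v_{5} + v_{7} = v_{4} — sig = (2;(1))
  • {2,5}:  v_{2} + v_{5} = 2·v_{1} — sig = (2;(2))
  • {3,4}:  v_{3} + v_{4} = 2·v_{5} — sig = (2;(2))
  • {3,6}:  v_{3} + v_{6} = 2·v_{1} — sig = (2;(2))
  • {2,3}:  v_{2} + v_{3} = 3·v_{1} — sig = (2;(3))

Hence PRS(X_Σ) =
    (2;())
    (2;())
    (2;(1))
    (2;(1))
    (2;(1))
    (2;(1))
    (2;(1))
    (2;(1))
    (2;(1))
    (2;(1))
    (2;(2))
    (2;(2))
    (2;(2))
    (2;(3))


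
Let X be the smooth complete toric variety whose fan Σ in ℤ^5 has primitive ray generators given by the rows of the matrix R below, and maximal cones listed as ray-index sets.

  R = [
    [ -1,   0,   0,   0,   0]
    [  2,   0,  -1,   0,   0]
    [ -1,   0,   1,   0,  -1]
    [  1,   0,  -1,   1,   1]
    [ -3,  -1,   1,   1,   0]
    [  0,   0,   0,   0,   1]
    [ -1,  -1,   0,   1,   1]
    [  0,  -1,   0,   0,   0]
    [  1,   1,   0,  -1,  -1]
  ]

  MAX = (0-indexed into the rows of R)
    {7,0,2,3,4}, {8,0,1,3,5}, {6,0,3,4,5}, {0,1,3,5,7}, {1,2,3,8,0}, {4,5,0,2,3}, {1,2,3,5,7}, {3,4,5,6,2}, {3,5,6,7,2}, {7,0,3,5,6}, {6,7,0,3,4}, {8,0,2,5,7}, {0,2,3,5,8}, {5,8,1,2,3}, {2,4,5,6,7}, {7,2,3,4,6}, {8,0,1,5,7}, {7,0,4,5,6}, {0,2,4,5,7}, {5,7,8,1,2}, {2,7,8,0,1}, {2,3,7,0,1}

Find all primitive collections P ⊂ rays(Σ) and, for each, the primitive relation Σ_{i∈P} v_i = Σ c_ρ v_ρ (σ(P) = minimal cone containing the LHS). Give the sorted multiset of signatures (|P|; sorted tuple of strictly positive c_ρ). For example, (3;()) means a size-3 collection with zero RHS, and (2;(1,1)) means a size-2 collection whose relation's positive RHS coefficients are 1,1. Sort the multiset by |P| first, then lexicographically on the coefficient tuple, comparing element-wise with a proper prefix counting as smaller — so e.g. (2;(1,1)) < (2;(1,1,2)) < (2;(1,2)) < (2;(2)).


|primitive collections| = 9. Relations:

  {6,8}:  v_{6} + v_{8} = 0 — sig = (2;())
  {1,6}:  v_{1} + v_{6} = v_{3} + v_{7} — sig = (2;(1,1))
  {4,8}:  v_{4} + v_{8} = v_{0} + v_{2} — sig = (2;(1,1))
  {1,4}:  v_{1} + v_{4} = v_{0} + v_{2} + v_{3} + v_{7} — sig = (2;(1,1,1,1))
  {0,2,6}:  v_{0} + v_{2} + v_{6} = v_{4} — sig = (3;(1))
  {3,7,8}:  v_{3} + v_{7} + v_{8} = v_{1} — sig = (3;(1))
  {0,1,2,5}:  v_{0} + v_{1} + v_{2} + v_{5} = 0 — sig = (4;())
  {3,4,5,7}:  v_{3} + v_{4} + v_{5} + v_{7} = 2·v_{6} — sig = (4;(2))
  {0,2,3,5,7}:  v_{0} + v_{2} + v_{3} + v_{5} + v_{7} = v_{6} — sig = (5;(1))

Signatures (|P|; sorted positive RHS coefficients), sorted:
{ (2;()),  (2;(1,1)) ×2,  (2;(1,1,1,1)),  (3;(1)) ×2,  (4;()),  (4;(2)),  (5;(1)) }


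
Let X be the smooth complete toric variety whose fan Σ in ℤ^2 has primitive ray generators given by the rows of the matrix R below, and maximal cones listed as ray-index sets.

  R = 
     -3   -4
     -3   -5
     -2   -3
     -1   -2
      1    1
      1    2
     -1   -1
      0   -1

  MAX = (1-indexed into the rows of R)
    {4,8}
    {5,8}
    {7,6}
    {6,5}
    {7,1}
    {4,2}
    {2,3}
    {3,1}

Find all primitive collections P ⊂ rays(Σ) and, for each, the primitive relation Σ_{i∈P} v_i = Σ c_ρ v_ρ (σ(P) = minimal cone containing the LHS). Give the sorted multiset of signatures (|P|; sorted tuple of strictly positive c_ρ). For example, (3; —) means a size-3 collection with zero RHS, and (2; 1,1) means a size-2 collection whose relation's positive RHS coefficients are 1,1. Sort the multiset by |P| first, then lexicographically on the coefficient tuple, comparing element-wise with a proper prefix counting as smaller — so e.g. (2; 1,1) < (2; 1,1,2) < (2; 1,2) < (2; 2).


Δ(Σ) — 8 vertices, 20 min non-faces:

  P={4,6}:  v_{4} + v_{6} = 0  so sig = (2; —)
  P={5,7}:  v_{5} + v_{7} = 0  so sig = (2; —)
  P={1,5}:  v_{1} + v_{5} = v_{3}  so sig = (2; 1)
  P={1,8}:  v_{1} + v_{8} = v_{2}  so sig = (2; 1)
  P={2,6}:  v_{2} + v_{6} = v_{3}  so sig = (2; 1)
  P={3,4}:  v_{3} + v_{4} = v_{2}  so sig = (2; 1)
  P={3,5}:  v_{3} + v_{5} = v_{4}  so sig = (2; 1)
  P={3,6}:  v_{3} + v_{6} = v_{7}  so sig = (2; 1)
  P={3,7}:  v_{3} + v_{7} = v_{1}  so sig = (2; 1)
  P={4,5}:  v_{4} + v_{5} = v_{8}  so sig = (2; 1)
  P={4,7}:  v_{4} + v_{7} = v_{3}  so sig = (2; 1)
  P={6,8}:  v_{6} + v_{8} = v_{5}  so sig = (2; 1)
  P={7,8}:  v_{7} + v_{8} = v_{4}  so sig = (2; 1)
  P={1,4}:  v_{1} + v_{4} = 2·v_{3}  so sig = (2; 2)
  P={1,6}:  v_{1} + v_{6} = 2·v_{7}  so sig = (2; 2)
  P={2,5}:  v_{2} + v_{5} = 2·v_{4}  so sig = (2; 2)
  P={2,7}:  v_{2} + v_{7} = 2·v_{3}  so sig = (2; 2)
  P={3,8}:  v_{3} + v_{8} = 2·v_{4}  so sig = (2; 2)
  P={1,2}:  v_{1} + v_{2} = 3·v_{3}  so sig = (2; 3)
  P={2,8}:  v_{2} + v_{8} = 3·v_{4}  so sig = (2; 3)

so the primitive-relation signature multiset is
    |P|=2: 20 collections, coeffs (), (), (1), (1), (1), (1), (1), (1), (1), (1), (1), (1), (1), (2), (2), (2), (2), (2), (3), (3)


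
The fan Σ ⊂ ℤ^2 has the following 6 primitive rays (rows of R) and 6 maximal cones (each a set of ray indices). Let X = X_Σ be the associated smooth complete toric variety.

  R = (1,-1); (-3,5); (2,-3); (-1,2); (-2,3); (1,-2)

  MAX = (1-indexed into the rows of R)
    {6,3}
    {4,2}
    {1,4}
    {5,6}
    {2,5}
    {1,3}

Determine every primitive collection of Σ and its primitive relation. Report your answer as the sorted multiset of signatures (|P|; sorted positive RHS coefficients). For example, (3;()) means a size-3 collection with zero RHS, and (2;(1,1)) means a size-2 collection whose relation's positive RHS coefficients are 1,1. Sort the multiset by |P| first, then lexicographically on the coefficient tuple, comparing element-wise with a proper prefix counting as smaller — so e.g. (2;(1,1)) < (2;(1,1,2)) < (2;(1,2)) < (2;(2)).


The 9 primitive collections of Σ (r=6, n=2):

  • {3,5}:  v_{3} + v_{5} = 0  ⟹  sig = (2;())
  • {4,6}:  v_{4} + v_{6} = 0  ⟹  sig = (2;())
  • {1,5}:  v_{1} + v_{5} = v_{4}  ⟹  sig = (2;(1))
  • {1,6}:  v_{1} + v_{6} = v_{3}  ⟹  sig = (2;(1))
  • {2,3}:  v_{2} + v_{3} = v_{4}  ⟹  sig = (2;(1))
  • {2,6}:  v_{2} + v_{6} = v_{5}  ⟹  sig = (2;(1))
  • {3,4}:  v_{3} + v_{4} = v_{1}  ⟹  sig = (2;(1))
  • {4,5}:  v_{4} + v_{5} = v_{2}  ⟹  sig = (2;(1))
  • {1,2}:  v_{1} + v_{2} = 2·v_{4}  ⟹  sig = (2;(2))

so the primitive-relation signature multiset is
{ (2;()) ×2,  (2;(1)) ×6,  (2;(2)) }


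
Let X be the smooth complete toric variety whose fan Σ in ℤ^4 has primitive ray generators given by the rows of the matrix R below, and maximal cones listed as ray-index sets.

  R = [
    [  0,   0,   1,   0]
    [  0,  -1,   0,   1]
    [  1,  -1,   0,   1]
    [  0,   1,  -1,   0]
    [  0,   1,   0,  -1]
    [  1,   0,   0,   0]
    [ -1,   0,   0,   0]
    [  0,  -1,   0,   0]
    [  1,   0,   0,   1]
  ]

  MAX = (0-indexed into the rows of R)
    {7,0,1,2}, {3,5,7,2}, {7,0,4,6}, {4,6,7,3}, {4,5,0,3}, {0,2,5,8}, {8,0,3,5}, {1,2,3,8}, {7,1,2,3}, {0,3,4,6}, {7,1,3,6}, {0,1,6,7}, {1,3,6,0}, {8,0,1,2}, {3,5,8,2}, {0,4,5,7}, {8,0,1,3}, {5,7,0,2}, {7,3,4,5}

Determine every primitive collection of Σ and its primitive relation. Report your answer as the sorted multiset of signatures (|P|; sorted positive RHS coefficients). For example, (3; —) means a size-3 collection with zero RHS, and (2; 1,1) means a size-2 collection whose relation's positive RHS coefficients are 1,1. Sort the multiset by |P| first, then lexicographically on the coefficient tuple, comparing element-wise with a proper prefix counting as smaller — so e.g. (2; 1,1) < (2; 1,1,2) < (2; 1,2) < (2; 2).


Primitive collections (10):

  {1,4}:  v_{1} + v_{4} = 0  ⇒ sig = (2; —)
  {5,6}:  v_{5} + v_{6} = 0  ⇒ sig = (2; —)
  {1,5}:  v_{1} + v_{5} = v_{2}  ⇒ sig = (2; 1)
  {2,4}:  v_{2} + v_{4} = v_{5}  ⇒ sig = (2; 1)
  {2,6}:  v_{2} + v_{6} = v_{1}  ⇒ sig = (2; 1)
  {7,8}:  v_{7} + v_{8} = v_{2}  ⇒ sig = (2; 1)
  {4,8}:  v_{4} + v_{8} = v_{0} + v_{3} + v_{5}  ⇒ sig = (2; 1,1,1)
  {6,8}:  v_{6} + v_{8} = v_{0} + v_{1} + v_{3}  ⇒ sig = (2; 1,1,1)
  {0,3,7}:  v_{0} + v_{3} + v_{7} = 0  ⇒ sig = (3; —)
  {0,2,3}:  v_{0} + v_{2} + v_{3} = v_{8}  ⇒ sig = (3; 1)

so the primitive-relation signature multiset is
    |P|=2: 8 collections, coeffs (), (), (1), (1), (1), (1), (1,1,1), (1,1,1)
    |P|=3: 2 collections, coeffs (), (1)


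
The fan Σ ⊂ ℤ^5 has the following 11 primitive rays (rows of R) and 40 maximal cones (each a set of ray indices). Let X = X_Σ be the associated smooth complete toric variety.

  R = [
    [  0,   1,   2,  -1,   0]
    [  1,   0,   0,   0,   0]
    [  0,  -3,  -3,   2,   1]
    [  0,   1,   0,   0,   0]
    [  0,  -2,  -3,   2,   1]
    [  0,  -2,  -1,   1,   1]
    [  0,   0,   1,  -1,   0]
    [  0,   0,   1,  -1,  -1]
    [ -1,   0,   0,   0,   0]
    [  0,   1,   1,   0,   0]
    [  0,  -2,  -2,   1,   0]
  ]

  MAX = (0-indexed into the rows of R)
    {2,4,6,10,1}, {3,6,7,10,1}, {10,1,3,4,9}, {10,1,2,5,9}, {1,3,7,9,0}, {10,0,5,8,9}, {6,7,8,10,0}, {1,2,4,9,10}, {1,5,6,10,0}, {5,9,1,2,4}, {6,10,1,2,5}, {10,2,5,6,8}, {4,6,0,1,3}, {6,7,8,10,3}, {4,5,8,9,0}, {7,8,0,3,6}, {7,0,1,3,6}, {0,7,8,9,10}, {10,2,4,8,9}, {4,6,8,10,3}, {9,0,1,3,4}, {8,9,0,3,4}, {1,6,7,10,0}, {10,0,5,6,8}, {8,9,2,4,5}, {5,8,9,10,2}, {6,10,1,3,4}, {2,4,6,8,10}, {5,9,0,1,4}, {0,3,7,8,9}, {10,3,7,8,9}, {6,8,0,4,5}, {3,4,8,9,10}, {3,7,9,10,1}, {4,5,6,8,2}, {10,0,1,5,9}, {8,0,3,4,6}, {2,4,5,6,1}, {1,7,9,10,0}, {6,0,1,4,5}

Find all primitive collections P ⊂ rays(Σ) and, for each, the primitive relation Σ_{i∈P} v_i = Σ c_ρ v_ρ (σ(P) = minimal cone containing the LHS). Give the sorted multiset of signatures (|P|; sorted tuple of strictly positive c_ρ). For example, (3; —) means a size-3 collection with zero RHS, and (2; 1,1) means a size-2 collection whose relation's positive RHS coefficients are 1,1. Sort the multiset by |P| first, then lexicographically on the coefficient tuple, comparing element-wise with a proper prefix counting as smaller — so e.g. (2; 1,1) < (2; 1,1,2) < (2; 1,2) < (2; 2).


11 minimal non-faces of Δ(Σ) (on 11 rays):

  {1,8}:  v_{1} + v_{8} = 0  →  sig = (2; —)
  {0,2}:  v_{0} + v_{2} = v_{5}  →  sig = (2; 1)
  {2,3}:  v_{2} + v_{3} = v_{4}  →  sig = (2; 1)
  {4,7}:  v_{4} + v_{7} = v_{10}  →  sig = (2; 1)
  {6,9}:  v_{6} + v_{9} = v_{0}  →  sig = (2; 1)
  {3,5}:  v_{3} + v_{5} = v_{0} + v_{4}  →  sig = (2; 1,1)
  {2,7}:  v_{2} + v_{7} = v_{0} + 2·v_{10}  →  sig = (2; 1,2)
  {5,7}:  v_{5} + v_{7} = 2·v_{0} + 2·v_{10}  →  sig = (2; 2,2)
  {0,3,10}:  v_{0} + v_{3} + v_{10} = 0  →  sig = (3; —)
  {0,4,10}:  v_{0} + v_{4} + v_{10} = v_{2}  →  sig = (3; 1)
  {4,5,10}:  v_{4} + v_{5} + v_{10} = 2·v_{2}  →  sig = (3; 2)

so the primitive-relation signature multiset is
{ (2; —),  (2; 1) ×4,  (2; 1,1),  (2; 1,2),  (2; 2,2),  (3; —),  (3; 1),  (3; 2) }


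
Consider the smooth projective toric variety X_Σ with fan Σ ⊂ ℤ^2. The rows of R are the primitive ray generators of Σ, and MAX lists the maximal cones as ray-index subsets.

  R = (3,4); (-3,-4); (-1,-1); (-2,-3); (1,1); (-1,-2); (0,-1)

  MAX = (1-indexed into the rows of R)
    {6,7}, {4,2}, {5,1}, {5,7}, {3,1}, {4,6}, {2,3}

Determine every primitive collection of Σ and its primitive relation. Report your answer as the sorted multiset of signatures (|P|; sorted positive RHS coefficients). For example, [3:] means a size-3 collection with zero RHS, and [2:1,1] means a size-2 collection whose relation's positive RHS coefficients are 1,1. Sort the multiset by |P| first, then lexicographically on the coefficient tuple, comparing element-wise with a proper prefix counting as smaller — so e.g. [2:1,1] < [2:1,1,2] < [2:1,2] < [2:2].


14 collections generate NE(X_Σ); each relation:

  P = {1,2}:  v_{1} + v_{2} = 0 ; sig = [2:]
  P = {3,5}:  v_{3} + v_{5} = 0 ; sig = [2:]
  P = {1,4}:  v_{1} + v_{4} = v_{5} ; sig = [2:1]
  P = {2,5}:  v_{2} + v_{5} = v_{4} ; sig = [2:1]
  P = {3,4}:  v_{3} + v_{4} = v_{2} ; sig = [2:1]
  P = {3,6}:  v_{3} + v_{6} = v_{4} ; sig = [2:1]
  P = {3,7}:  v_{3} + v_{7} = v_{6} ; sig = [2:1]
  P = {4,5}:  v_{4} + v_{5} = v_{6} ; sig = [2:1]
  P = {5,6}:  v_{5} + v_{6} = v_{7} ; sig = [2:1]
  P = {2,7}:  v_{2} + v_{7} = v_{4} + v_{6} ; sig = [2:1,1]
  P = {1,6}:  v_{1} + v_{6} = 2·v_{5} ; sig = [2:2]
  P = {2,6}:  v_{2} + v_{6} = 2·v_{4} ; sig = [2:2]
  P = {4,7}:  v_{4} + v_{7} = 2·v_{6} ; sig = [2:2]
  P = {1,7}:  v_{1} + v_{7} = 3·v_{5} ; sig = [2:3]

Signatures (|P|; sorted positive RHS coefficients), sorted:
    |P|=2: 14 collections, coeffs (), (), (1), (1), (1), (1), (1), (1), (1), (1,1), (2), (2), (2), (3)


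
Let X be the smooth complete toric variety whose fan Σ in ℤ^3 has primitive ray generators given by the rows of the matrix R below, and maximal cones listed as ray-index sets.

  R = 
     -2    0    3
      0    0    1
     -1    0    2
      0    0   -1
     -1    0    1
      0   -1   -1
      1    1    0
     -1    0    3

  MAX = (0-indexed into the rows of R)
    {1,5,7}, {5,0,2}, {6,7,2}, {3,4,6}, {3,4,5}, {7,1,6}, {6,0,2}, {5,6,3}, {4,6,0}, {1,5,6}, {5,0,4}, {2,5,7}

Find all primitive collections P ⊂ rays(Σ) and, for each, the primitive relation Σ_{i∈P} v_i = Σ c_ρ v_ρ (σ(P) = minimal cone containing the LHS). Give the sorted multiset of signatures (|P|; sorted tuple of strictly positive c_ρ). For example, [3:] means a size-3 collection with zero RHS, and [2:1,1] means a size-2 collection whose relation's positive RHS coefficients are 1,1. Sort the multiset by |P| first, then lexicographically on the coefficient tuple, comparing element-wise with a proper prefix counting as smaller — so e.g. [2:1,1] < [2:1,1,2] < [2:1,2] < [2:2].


Δ(Σ) — 8 vertices, 14 min non-faces:

  P={1,3}:  v_{1} + v_{3} = 0 — sig = [2:]
  P={1,2}:  v_{1} + v_{2} = v_{7} — sig = [2:1]
  P={1,4}:  v_{1} + v_{4} = v_{2} — sig = [2:1]
  P={2,3}:  v_{2} + v_{3} = v_{4} — sig = [2:1]
  P={2,4}:  v_{2} + v_{4} = v_{0} — sig = [2:1]
  P={3,7}:  v_{3} + v_{7} = v_{2} — sig = [2:1]
  P={0,1}:  v_{0} + v_{1} = 2·v_{2} — sig = [2:2]
  P={0,3}:  v_{0} + v_{3} = 2·v_{4} — sig = [2:2]
  P={4,7}:  v_{4} + v_{7} = 2·v_{2} — sig = [2:2]
  P={0,7}:  v_{0} + v_{7} = 3·v_{2} — sig = [2:3]
  P={4,5,6}:  v_{4} + v_{5} + v_{6} = 0 — sig = [3:]
  P={0,5,6}:  v_{0} + v_{5} + v_{6} = v_{2} — sig = [3:1]
  P={2,5,6}:  v_{2} + v_{5} + v_{6} = v_{1} — sig = [3:1]
  P={5,6,7}:  v_{5} + v_{6} + v_{7} = 2·v_{1} — sig = [3:2]

Sorted signature multiset PRS(X):
{ [2:],  [2:1] ×5,  [2:2] ×3,  [2:3],  [3:],  [3:1] ×2,  [3:2] }


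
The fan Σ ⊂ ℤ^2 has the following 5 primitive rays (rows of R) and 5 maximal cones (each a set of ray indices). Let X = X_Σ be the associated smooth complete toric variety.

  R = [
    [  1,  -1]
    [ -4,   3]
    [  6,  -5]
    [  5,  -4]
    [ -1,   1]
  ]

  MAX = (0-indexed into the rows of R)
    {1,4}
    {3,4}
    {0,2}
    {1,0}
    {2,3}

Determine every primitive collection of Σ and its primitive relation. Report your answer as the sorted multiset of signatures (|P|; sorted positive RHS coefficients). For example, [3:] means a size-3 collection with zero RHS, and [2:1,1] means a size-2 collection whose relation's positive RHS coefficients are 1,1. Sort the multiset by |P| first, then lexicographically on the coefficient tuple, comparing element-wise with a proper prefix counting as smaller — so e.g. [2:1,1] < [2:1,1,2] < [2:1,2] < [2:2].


Minimal non-faces — 5 found among 5 rays, 5 max cones:

  P={0,4}:  v_{0} + v_{4} = 0  so sig = [2:]
  P={0,3}:  v_{0} + v_{3} = v_{2}  so sig = [2:1]
  P={1,3}:  v_{1} + v_{3} = v_{0}  so sig = [2:1]
  P={2,4}:  v_{2} + v_{4} = v_{3}  so sig = [2:1]
  P={1,2}:  v_{1} + v_{2} = 2·v_{0}  so sig = [2:2]

so the primitive-relation signature multiset is
    |P|=2: 5 collections, coeffs (), (1), (1), (1), (2)


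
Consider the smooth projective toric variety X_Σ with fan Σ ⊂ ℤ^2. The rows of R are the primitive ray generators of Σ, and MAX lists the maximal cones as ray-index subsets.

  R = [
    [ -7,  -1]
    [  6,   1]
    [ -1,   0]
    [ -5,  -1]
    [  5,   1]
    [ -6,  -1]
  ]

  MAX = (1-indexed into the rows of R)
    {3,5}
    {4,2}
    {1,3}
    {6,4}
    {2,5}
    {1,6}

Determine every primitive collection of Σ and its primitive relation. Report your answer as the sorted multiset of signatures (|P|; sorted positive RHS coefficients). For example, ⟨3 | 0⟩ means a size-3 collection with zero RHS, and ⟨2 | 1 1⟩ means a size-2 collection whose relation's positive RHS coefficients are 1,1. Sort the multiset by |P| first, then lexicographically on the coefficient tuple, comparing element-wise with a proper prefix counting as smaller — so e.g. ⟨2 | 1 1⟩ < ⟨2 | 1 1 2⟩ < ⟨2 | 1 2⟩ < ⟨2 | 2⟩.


Σ has 9 primitive collections:

  P = {2,6}:  v_{2} + v_{6} = 0  so sig = ⟨2 | 0⟩
  P = {4,5}:  v_{4} + v_{5} = 0  so sig = ⟨2 | 0⟩
  P = {1,2}:  v_{1} + v_{2} = v_{3}  so sig = ⟨2 | 1⟩
  P = {2,3}:  v_{2} + v_{3} = v_{5}  so sig = ⟨2 | 1⟩
  P = {3,4}:  v_{3} + v_{4} = v_{6}  so sig = ⟨2 | 1⟩
  P = {3,6}:  v_{3} + v_{6} = v_{1}  so sig = ⟨2 | 1⟩
  P = {5,6}:  v_{5} + v_{6} = v_{3}  so sig = ⟨2 | 1⟩
  P = {1,4}:  v_{1} + v_{4} = 2·v_{6}  so sig = ⟨2 | 2⟩
  P = {1,5}:  v_{1} + v_{5} = 2·v_{3}  so sig = ⟨2 | 2⟩

Sorted signature multiset PRS(X):
    ⟨2 | 0⟩
    ⟨2 | 0⟩
    ⟨2 | 1⟩
    ⟨2 | 1⟩
    ⟨2 | 1⟩
    ⟨2 | 1⟩
    ⟨2 | 1⟩
    ⟨2 | 2⟩
    ⟨2 | 2⟩


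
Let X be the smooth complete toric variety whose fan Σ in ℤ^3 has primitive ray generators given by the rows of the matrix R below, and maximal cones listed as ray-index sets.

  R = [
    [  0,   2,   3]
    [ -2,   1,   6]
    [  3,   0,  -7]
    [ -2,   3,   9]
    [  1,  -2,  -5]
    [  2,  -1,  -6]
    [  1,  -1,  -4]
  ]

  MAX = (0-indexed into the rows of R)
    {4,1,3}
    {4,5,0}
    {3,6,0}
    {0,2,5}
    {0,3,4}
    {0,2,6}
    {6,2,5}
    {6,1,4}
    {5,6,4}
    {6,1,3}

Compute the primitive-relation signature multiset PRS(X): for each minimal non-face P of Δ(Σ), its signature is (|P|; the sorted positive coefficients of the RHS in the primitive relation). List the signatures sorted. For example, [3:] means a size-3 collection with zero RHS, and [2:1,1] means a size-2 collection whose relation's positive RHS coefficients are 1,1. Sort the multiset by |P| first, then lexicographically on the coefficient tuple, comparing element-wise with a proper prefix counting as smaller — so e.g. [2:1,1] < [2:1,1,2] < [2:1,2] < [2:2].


Δ(Σ) — 7 vertices, 9 min non-faces:

  • {1,5}:  v_{1} + v_{5} = 0  ⟹  sig = [2:]
  • {0,1}:  v_{0} + v_{1} = v_{3}  ⟹  sig = [2:1]
  • {3,5}:  v_{3} + v_{5} = v_{0}  ⟹  sig = [2:1]
  • {1,2}:  v_{1} + v_{2} = v_{0} + v_{6}  ⟹  sig = [2:1,1]
  • {2,3}:  v_{2} + v_{3} = 2·v_{0} + v_{6}  ⟹  sig = [2:1,2]
  • {2,4}:  v_{2} + v_{4} = 2·v_{5}  ⟹  sig = [2:2]
  • {3,4,6}:  v_{3} + v_{4} + v_{6} = 0  ⟹  sig = [3:]
  • {0,4,6}:  v_{0} + v_{4} + v_{6} = v_{5}  ⟹  sig = [3:1]
  • {0,5,6}:  v_{0} + v_{5} + v_{6} = v_{2}  ⟹  sig = [3:1]

Hence PRS(X_Σ) =
    |P|=2: 6 collections, coeffs (), (1), (1), (1,1), (1,2), (2)
    |P|=3: 3 collections, coeffs (), (1), (1)


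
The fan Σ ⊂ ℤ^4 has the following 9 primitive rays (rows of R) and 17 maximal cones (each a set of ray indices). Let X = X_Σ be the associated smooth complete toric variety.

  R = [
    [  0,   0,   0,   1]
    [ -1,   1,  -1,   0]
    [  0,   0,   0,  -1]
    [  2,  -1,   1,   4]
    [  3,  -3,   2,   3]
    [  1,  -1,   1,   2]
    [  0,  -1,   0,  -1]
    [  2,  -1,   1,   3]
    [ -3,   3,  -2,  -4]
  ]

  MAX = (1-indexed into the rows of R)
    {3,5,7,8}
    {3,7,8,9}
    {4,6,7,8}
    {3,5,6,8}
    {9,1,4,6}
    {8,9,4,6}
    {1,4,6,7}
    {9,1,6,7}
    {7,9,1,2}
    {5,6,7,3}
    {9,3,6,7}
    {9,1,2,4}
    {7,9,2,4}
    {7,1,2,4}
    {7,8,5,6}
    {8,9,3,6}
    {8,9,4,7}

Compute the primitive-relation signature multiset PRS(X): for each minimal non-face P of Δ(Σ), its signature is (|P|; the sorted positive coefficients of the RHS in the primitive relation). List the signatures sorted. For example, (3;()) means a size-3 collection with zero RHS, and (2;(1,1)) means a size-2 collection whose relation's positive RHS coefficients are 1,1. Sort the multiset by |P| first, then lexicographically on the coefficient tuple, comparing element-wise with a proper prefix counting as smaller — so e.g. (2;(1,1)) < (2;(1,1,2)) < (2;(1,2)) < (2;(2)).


|primitive collections| = 14. Relations:

  P={1,3}:  v_{1} + v_{3} = 0 ; sig = (2;())
  P={1,8}:  v_{1} + v_{8} = v_{4} ; sig = (2;(1))
  P={3,4}:  v_{3} + v_{4} = v_{8} ; sig = (2;(1))
  P={5,9}:  v_{5} + v_{9} = v_{3} ; sig = (2;(1))
  P={2,5}:  v_{2} + v_{5} = v_{4} + v_{7} ; sig = (2;(1,1))
  P={1,5}:  v_{1} + v_{5} = v_{6} + v_{7} + v_{8} ; sig = (2;(1,1,1))
  P={2,3}:  v_{2} + v_{3} = v_{4} + v_{7} + v_{9} ; sig = (2;(1,1,1))
  P={2,8}:  v_{2} + v_{8} = 2·v_{4} + v_{7} + v_{9} ; sig = (2;(1,1,2))
  P={4,5}:  v_{4} + v_{5} = v_{6} + v_{7} + 2·v_{8} ; sig = (2;(1,1,2))
  P={2,6}:  v_{2} + v_{6} = 2·v_{1} ; sig = (2;(2))
  P={6,7,8,9}:  v_{6} + v_{7} + v_{8} + v_{9} = 0 ; sig = (4;())
  P={1,4,7,9}:  v_{1} + v_{4} + v_{7} + v_{9} = v_{2} ; sig = (4;(1))
  P={3,6,7,8}:  v_{3} + v_{6} + v_{7} + v_{8} = v_{5} ; sig = (4;(1))
  P={4,6,7,9}:  v_{4} + v_{6} + v_{7} + v_{9} = v_{1} ; sig = (4;(1))

Signatures (|P|; sorted positive RHS coefficients), sorted:
    (2;())
    (2;(1))
    (2;(1))
    (2;(1))
    (2;(1,1))
    (2;(1,1,1))
    (2;(1,1,1))
    (2;(1,1,2))
    (2;(1,1,2))
    (2;(2))
    (4;())
    (4;(1))
    (4;(1))
    (4;(1))


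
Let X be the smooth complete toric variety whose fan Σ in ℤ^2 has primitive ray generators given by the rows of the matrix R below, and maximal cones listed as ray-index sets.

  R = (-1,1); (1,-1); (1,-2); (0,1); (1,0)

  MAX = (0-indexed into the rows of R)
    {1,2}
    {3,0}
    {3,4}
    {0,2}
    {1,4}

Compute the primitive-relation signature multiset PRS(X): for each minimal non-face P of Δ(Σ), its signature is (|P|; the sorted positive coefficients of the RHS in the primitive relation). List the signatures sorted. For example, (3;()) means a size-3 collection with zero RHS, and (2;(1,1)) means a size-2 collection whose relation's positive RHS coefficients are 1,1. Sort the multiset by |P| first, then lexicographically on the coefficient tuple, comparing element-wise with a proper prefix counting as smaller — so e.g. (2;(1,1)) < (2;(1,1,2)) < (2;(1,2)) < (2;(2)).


The 5 primitive collections of Σ (r=5, n=2):

  {0,1}:  v_{0} + v_{1} = 0  so sig = (2;())
  {0,4}:  v_{0} + v_{4} = v_{3}  so sig = (2;(1))
  {1,3}:  v_{1} + v_{3} = v_{4}  so sig = (2;(1))
  {2,3}:  v_{2} + v_{3} = v_{1}  so sig = (2;(1))
  {2,4}:  v_{2} + v_{4} = 2·v_{1}  so sig = (2;(2))

Sorted signature multiset PRS(X):
    (2;())
    (2;(1))
    (2;(1))
    (2;(1))
    (2;(2))


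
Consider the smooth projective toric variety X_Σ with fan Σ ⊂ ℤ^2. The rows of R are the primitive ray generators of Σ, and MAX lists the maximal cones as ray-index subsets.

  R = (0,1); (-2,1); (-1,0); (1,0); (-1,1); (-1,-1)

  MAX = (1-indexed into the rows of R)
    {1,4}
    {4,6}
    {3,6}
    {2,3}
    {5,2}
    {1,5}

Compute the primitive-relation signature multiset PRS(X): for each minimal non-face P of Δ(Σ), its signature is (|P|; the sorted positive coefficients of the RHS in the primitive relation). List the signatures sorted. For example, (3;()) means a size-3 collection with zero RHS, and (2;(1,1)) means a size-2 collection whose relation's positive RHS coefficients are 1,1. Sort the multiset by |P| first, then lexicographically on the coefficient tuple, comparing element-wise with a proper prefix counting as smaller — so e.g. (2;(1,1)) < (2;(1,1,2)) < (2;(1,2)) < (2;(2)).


Δ(Σ) — 6 vertices, 9 min non-faces:

  P={3,4}:  v_{3} + v_{4} = 0 ; sig = (2;())
  P={1,3}:  v_{1} + v_{3} = v_{5} ; sig = (2;(1))
  P={1,6}:  v_{1} + v_{6} = v_{3} ; sig = (2;(1))
  P={2,4}:  v_{2} + v_{4} = v_{5} ; sig = (2;(1))
  P={3,5}:  v_{3} + v_{5} = v_{2} ; sig = (2;(1))
  P={4,5}:  v_{4} + v_{5} = v_{1} ; sig = (2;(1))
  P={1,2}:  v_{1} + v_{2} = 2·v_{5} ; sig = (2;(2))
  P={5,6}:  v_{5} + v_{6} = 2·v_{3} ; sig = (2;(2))
  P={2,6}:  v_{2} + v_{6} = 3·v_{3} ; sig = (2;(3))

Hence PRS(X_Σ) =
{ (2;()),  (2;(1)) ×5,  (2;(2)) ×2,  (2;(3)) }


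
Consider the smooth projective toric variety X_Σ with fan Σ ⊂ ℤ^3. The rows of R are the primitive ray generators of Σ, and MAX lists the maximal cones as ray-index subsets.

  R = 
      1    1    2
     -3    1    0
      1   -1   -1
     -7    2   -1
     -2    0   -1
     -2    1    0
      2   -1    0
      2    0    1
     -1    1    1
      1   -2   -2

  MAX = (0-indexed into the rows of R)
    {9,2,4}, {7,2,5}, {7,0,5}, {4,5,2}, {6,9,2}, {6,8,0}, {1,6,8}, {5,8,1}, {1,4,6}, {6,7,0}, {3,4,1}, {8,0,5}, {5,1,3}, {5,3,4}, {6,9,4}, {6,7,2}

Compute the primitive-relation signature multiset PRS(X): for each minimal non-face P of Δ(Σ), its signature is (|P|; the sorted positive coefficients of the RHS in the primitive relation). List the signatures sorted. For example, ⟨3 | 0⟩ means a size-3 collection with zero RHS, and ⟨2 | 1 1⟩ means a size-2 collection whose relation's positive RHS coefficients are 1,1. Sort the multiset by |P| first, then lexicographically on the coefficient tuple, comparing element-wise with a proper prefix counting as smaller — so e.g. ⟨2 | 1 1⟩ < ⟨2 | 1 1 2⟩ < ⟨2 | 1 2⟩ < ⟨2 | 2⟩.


Primitive collections (23):

  • {2,8}:  v_{2} + v_{8} = 0  ⟹  sig = ⟨2 | 0⟩
  • {4,7}:  v_{4} + v_{7} = 0  ⟹  sig = ⟨2 | 0⟩
  • {5,6}:  v_{5} + v_{6} = 0  ⟹  sig = ⟨2 | 0⟩
  • {0,2}:  v_{0} + v_{2} = v_{7}  ⟹  sig = ⟨2 | 1⟩
  • {0,4}:  v_{0} + v_{4} = v_{8}  ⟹  sig = ⟨2 | 1⟩
  • {0,9}:  v_{0} + v_{9} = v_{6}  ⟹  sig = ⟨2 | 1⟩
  • {1,2}:  v_{1} + v_{2} = v_{4}  ⟹  sig = ⟨2 | 1⟩
  • {1,7}:  v_{1} + v_{7} = v_{8}  ⟹  sig = ⟨2 | 1⟩
  • {4,8}:  v_{4} + v_{8} = v_{1}  ⟹  sig = ⟨2 | 1⟩
  • {7,8}:  v_{7} + v_{8} = v_{0}  ⟹  sig = ⟨2 | 1⟩
  • {3,6}:  v_{3} + v_{6} = v_{1} + v_{4}  ⟹  sig = ⟨2 | 1 1⟩
  • {3,7}:  v_{3} + v_{7} = v_{1} + v_{5}  ⟹  sig = ⟨2 | 1 1⟩
  • {5,9}:  v_{5} + v_{9} = v_{2} + v_{4}  ⟹  sig = ⟨2 | 1 1⟩
  • {7,9}:  v_{7} + v_{9} = v_{2} + v_{6}  ⟹  sig = ⟨2 | 1 1⟩
  • {8,9}:  v_{8} + v_{9} = v_{4} + v_{6}  ⟹  sig = ⟨2 | 1 1⟩
  • {0,3}:  v_{0} + v_{3} = v_{1} + v_{5} + v_{8}  ⟹  sig = ⟨2 | 1 1 1⟩
  • {1,9}:  v_{1} + v_{9} = 2·v_{4} + v_{6}  ⟹  sig = ⟨2 | 1 2⟩
  • {2,3}:  v_{2} + v_{3} = 2·v_{4} + v_{5}  ⟹  sig = ⟨2 | 1 2⟩
  • {3,8}:  v_{3} + v_{8} = 2·v_{1} + v_{5}  ⟹  sig = ⟨2 | 1 2⟩
  • {0,1}:  v_{0} + v_{1} = 2·v_{8}  ⟹  sig = ⟨2 | 2⟩
  • {3,9}:  v_{3} + v_{9} = 3·v_{4}  ⟹  sig = ⟨2 | 3⟩
  • {1,4,5}:  v_{1} + v_{4} + v_{5} = v_{3}  ⟹  sig = ⟨3 | 1⟩
  • {2,4,6}:  v_{2} + v_{4} + v_{6} = v_{9}  ⟹  sig = ⟨3 | 1⟩

so the primitive-relation signature multiset is
{ ⟨2 | 0⟩ ×3,  ⟨2 | 1⟩ ×7,  ⟨2 | 1 1⟩ ×5,  ⟨2 | 1 1 1⟩,  ⟨2 | 1 2⟩ ×3,  ⟨2 | 2⟩,  ⟨2 | 3⟩,  ⟨3 | 1⟩ ×2 }


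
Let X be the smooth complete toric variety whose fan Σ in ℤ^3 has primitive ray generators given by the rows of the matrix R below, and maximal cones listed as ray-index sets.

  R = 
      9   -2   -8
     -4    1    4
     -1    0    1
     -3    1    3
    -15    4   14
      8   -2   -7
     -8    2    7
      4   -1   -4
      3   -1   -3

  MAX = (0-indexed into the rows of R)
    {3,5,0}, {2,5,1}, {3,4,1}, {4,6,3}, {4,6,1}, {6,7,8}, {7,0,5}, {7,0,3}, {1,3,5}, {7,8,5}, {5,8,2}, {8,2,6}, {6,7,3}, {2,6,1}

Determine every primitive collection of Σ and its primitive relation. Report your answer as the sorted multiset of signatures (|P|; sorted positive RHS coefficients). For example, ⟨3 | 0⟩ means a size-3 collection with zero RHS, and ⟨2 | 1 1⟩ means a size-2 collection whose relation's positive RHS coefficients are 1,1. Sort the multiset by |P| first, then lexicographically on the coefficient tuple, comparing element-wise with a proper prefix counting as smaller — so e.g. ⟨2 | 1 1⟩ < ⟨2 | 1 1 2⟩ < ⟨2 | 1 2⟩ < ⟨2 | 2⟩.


17 minimal non-faces of Δ(Σ) (on 9 rays):

  {1,7}:  v_{1} + v_{7} = 0  ⇒ sig = ⟨2 | 0⟩
  {3,8}:  v_{3} + v_{8} = 0  ⇒ sig = ⟨2 | 0⟩
  {5,6}:  v_{5} + v_{6} = 0  ⇒ sig = ⟨2 | 0⟩
  {0,2}:  v_{0} + v_{2} = v_{5}  ⇒ sig = ⟨2 | 1⟩
  {1,8}:  v_{1} + v_{8} = v_{2}  ⇒ sig = ⟨2 | 1⟩
  {2,3}:  v_{2} + v_{3} = v_{1}  ⇒ sig = ⟨2 | 1⟩
  {2,7}:  v_{2} + v_{7} = v_{8}  ⇒ sig = ⟨2 | 1⟩
  {0,1}:  v_{0} + v_{1} = v_{3} + v_{5}  ⇒ sig = ⟨2 | 1 1⟩
  {0,6}:  v_{0} + v_{6} = v_{3} + v_{7}  ⇒ sig = ⟨2 | 1 1⟩
  {0,8}:  v_{0} + v_{8} = v_{5} + v_{7}  ⇒ sig = ⟨2 | 1 1⟩
  {4,5}:  v_{4} + v_{5} = v_{1} + v_{3}  ⇒ sig = ⟨2 | 1 1⟩
  {4,7}:  v_{4} + v_{7} = v_{3} + v_{6}  ⇒ sig = ⟨2 | 1 1⟩
  {4,8}:  v_{4} + v_{8} = v_{1} + v_{6}  ⇒ sig = ⟨2 | 1 1⟩
  {2,4}:  v_{2} + v_{4} = 2·v_{1} + v_{6}  ⇒ sig = ⟨2 | 1 2⟩
  {0,4}:  v_{0} + v_{4} = 2·v_{3}  ⇒ sig = ⟨2 | 2⟩
  {1,3,6}:  v_{1} + v_{3} + v_{6} = v_{4}  ⇒ sig = ⟨3 | 1⟩
  {3,5,7}:  v_{3} + v_{5} + v_{7} = v_{0}  ⇒ sig = ⟨3 | 1⟩

Hence PRS(X_Σ) =
    ⟨2 | 0⟩
    ⟨2 | 0⟩
    ⟨2 | 0⟩
    ⟨2 | 1⟩
    ⟨2 | 1⟩
    ⟨2 | 1⟩
    ⟨2 | 1⟩
    ⟨2 | 1 1⟩
    ⟨2 | 1 1⟩
    ⟨2 | 1 1⟩
    ⟨2 | 1 1⟩
    ⟨2 | 1 1⟩
    ⟨2 | 1 1⟩
    ⟨2 | 1 2⟩
    ⟨2 | 2⟩
    ⟨3 | 1⟩
    ⟨3 | 1⟩


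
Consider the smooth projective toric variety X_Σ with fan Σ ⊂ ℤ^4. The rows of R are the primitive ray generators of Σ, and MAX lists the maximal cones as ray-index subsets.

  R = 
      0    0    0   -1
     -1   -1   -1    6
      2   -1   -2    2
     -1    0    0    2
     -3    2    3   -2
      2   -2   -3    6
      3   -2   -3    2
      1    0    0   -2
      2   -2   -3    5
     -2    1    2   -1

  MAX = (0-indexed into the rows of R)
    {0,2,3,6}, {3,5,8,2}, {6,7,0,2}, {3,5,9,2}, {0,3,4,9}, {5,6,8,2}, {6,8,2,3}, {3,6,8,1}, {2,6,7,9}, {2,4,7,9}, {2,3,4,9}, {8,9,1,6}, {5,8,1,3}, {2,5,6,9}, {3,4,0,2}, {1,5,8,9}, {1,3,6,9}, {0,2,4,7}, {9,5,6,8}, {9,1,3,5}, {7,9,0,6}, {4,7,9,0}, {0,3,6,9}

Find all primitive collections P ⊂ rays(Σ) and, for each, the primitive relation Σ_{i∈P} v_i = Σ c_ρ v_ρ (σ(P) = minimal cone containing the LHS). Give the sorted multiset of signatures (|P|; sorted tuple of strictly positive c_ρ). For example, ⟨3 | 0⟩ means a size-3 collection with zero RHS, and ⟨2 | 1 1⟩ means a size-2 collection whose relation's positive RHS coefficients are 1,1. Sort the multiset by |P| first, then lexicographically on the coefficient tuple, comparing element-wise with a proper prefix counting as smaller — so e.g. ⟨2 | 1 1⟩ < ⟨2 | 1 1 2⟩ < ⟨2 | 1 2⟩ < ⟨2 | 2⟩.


Σ has 18 primitive collections:

  {3,7}:  v_{3} + v_{7} = 0 — sig = ⟨2 | 0⟩
  {4,6}:  v_{4} + v_{6} = 0 — sig = ⟨2 | 0⟩
  {0,5}:  v_{0} + v_{5} = v_{8} — sig = ⟨2 | 1⟩
  {0,8}:  v_{0} + v_{8} = v_{3} + v_{6} — sig = ⟨2 | 1 1⟩
  {1,2}:  v_{1} + v_{2} = v_{3} + v_{5} — sig = ⟨2 | 1 1⟩
  {1,7}:  v_{1} + v_{7} = v_{8} + v_{9} — sig = ⟨2 | 1 1⟩
  {4,8}:  v_{4} + v_{8} = v_{2} + v_{3} + v_{9} — sig = ⟨2 | 1 1 1⟩
  {7,8}:  v_{7} + v_{8} = v_{2} + v_{6} + v_{9} — sig = ⟨2 | 1 1 1⟩
  {0,1}:  v_{0} + v_{1} = 2·v_{3} + v_{6} + v_{9} — sig = ⟨2 | 1 1 2⟩
  {1,4}:  v_{1} + v_{4} = v_{2} + 2·v_{3} + 2·v_{9} — sig = ⟨2 | 1 2 2⟩
  {4,5}:  v_{4} + v_{5} = 2·v_{2} + v_{3} + 2·v_{9} — sig = ⟨2 | 1 2 2⟩
  {5,7}:  v_{5} + v_{7} = 2·v_{2} + v_{6} + 2·v_{9} — sig = ⟨2 | 1 2 2⟩
  {0,2,9}:  v_{0} + v_{2} + v_{9} = 0 — sig = ⟨3 | 0⟩
  {2,8,9}:  v_{2} + v_{8} + v_{9} = v_{5} — sig = ⟨3 | 1⟩
  {3,8,9}:  v_{3} + v_{8} + v_{9} = v_{1} — sig = ⟨3 | 1⟩
  {1,5,6}:  v_{1} + v_{5} + v_{6} = 3·v_{8} + v_{9} — sig = ⟨3 | 1 3⟩
  {3,5,6}:  v_{3} + v_{5} + v_{6} = 2·v_{8} — sig = ⟨3 | 2⟩
  {2,3,6,9}:  v_{2} + v_{3} + v_{6} + v_{9} = v_{8} — sig = ⟨4 | 1⟩

Signatures (|P|; sorted positive RHS coefficients), sorted:
{ ⟨2 | 0⟩ ×2,  ⟨2 | 1⟩,  ⟨2 | 1 1⟩ ×3,  ⟨2 | 1 1 1⟩ ×2,  ⟨2 | 1 1 2⟩,  ⟨2 | 1 2 2⟩ ×3,  ⟨3 | 0⟩,  ⟨3 | 1⟩ ×2,  ⟨3 | 1 3⟩,  ⟨3 | 2⟩,  ⟨4 | 1⟩ }


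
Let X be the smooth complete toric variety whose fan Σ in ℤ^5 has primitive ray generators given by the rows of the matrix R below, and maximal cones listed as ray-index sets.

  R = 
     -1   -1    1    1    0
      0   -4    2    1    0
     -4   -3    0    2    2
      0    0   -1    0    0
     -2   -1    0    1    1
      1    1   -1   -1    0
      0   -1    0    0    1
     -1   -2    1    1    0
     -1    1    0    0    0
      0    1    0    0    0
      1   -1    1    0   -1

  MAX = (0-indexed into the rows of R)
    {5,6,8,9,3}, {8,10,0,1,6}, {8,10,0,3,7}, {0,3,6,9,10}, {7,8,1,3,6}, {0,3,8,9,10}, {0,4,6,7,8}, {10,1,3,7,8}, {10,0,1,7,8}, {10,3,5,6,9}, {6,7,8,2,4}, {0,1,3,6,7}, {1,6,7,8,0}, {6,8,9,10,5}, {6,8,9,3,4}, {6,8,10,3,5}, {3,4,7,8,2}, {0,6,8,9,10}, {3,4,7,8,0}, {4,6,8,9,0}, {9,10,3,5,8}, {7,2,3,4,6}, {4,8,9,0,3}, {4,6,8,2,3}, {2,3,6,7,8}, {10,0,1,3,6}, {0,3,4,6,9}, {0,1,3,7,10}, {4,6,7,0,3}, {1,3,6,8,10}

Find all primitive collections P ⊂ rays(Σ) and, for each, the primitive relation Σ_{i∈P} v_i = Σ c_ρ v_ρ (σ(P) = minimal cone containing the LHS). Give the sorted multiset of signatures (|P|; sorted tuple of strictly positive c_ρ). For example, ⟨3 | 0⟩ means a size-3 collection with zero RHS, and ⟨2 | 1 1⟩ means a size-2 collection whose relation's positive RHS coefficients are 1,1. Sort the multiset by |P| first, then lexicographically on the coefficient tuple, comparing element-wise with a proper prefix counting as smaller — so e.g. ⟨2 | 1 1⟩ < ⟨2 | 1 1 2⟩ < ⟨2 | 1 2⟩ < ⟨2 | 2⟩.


18 collections generate NE(X_Σ); each relation:

  P={0,5}:  v_{0} + v_{5} = 0  so sig = ⟨2 | 0⟩
  P={4,10}:  v_{4} + v_{10} = v_{7}  so sig = ⟨2 | 1⟩
  P={7,9}:  v_{7} + v_{9} = v_{0}  so sig = ⟨2 | 1⟩
  P={1,9}:  v_{1} + v_{9} = v_{0} + v_{6} + v_{10}  so sig = ⟨2 | 1 1 1⟩
  P={4,5}:  v_{4} + v_{5} = v_{3} + v_{6} + v_{8}  so sig = ⟨2 | 1 1 1⟩
  P={5,7}:  v_{5} + v_{7} = v_{3} + v_{6} + v_{8} + v_{10}  so sig = ⟨2 | 1 1 1 1⟩
  P={2,10}:  v_{2} + v_{10} = v_{3} + v_{6} + 2·v_{7} + v_{8}  so sig = ⟨2 | 1 1 1 2⟩
  P={1,5}:  v_{1} + v_{5} = v_{3} + 2·v_{6} + v_{8} + 2·v_{10}  so sig = ⟨2 | 1 1 2 2⟩
  P={1,2}:  v_{1} + v_{2} = v_{3} + 2·v_{6} + 3·v_{7} + v_{8}  so sig = ⟨2 | 1 1 2 3⟩
  P={0,2}:  v_{0} + v_{2} = 2·v_{4} + v_{7}  so sig = ⟨2 | 1 2⟩
  P={1,4}:  v_{1} + v_{4} = v_{6} + 2·v_{7}  so sig = ⟨2 | 1 2⟩
  P={2,5}:  v_{2} + v_{5} = 2·v_{3} + 2·v_{6} + v_{7} + 2·v_{8}  so sig = ⟨2 | 1 2 2 2⟩
  P={2,9}:  v_{2} + v_{9} = 2·v_{4}  so sig = ⟨2 | 2⟩
  P={6,7,10}:  v_{6} + v_{7} + v_{10} = v_{1}  so sig = ⟨3 | 1⟩
  P={0,3,6,8}:  v_{0} + v_{3} + v_{6} + v_{8} = v_{4}  so sig = ⟨4 | 1⟩
  P={0,1,3,8}:  v_{0} + v_{1} + v_{3} + v_{8} = 2·v_{7}  so sig = ⟨4 | 2⟩
  P={3,6,8,9,10}:  v_{3} + v_{6} + v_{8} + v_{9} + v_{10} = 0  so sig = ⟨5 | 0⟩
  P={3,4,6,7,8}:  v_{3} + v_{4} + v_{6} + v_{7} + v_{8} = v_{2}  so sig = ⟨5 | 1⟩

Hence PRS(X_Σ) =
    |P|=2: 13 collections, coeffs (), (1), (1), (1,1,1), (1,1,1), (1,1,1,1), (1,1,1,2), (1,1,2,2), (1,1,2,3), (1,2), (1,2), (1,2,2,2), (2)
    |P|=3: 1 collection, coeffs (1)
    |P|=4: 2 collections, coeffs (1), (2)
    |P|=5: 2 collections, coeffs (), (1)


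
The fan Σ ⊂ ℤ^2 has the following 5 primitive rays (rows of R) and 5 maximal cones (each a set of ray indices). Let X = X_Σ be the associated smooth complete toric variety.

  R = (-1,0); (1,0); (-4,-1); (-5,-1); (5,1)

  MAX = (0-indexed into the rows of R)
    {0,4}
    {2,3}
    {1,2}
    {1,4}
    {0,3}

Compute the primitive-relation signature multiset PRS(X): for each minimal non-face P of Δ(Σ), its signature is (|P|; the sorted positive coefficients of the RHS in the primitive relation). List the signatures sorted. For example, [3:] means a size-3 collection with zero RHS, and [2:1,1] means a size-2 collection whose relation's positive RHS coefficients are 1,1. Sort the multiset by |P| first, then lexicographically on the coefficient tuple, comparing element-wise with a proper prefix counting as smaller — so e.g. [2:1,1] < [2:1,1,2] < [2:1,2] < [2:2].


5 minimal non-faces of Δ(Σ) (on 5 rays):

  • {0,1}:  v_{0} + v_{1} = 0  ⇒ sig = [2:]
  • {3,4}:  v_{3} + v_{4} = 0  ⇒ sig = [2:]
  • {0,2}:  v_{0} + v_{2} = v_{3}  ⇒ sig = [2:1]
  • {1,3}:  v_{1} + v_{3} = v_{2}  ⇒ sig = [2:1]
  • {2,4}:  v_{2} + v_{4} = v_{1}  ⇒ sig = [2:1]

Signatures (|P|; sorted positive RHS coefficients), sorted:
    [2:]
    [2:]
    [2:1]
    [2:1]
    [2:1]


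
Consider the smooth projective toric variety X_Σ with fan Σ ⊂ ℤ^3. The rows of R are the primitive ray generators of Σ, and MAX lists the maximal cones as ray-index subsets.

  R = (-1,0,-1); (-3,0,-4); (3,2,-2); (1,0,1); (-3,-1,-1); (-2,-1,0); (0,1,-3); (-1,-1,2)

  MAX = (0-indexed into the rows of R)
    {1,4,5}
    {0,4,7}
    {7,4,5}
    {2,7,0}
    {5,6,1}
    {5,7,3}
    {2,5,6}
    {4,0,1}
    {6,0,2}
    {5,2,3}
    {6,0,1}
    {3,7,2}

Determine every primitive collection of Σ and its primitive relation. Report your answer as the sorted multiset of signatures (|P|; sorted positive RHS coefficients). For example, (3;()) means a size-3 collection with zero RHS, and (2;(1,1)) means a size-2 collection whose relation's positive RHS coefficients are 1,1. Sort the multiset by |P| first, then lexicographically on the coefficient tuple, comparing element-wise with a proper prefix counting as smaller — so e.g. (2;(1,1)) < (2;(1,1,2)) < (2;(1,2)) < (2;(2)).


The 11 primitive collections of Σ (r=8, n=3):

  P = {0,3}:  v_{0} + v_{3} = 0  ⟹  sig = (2;())
  P = {0,5}:  v_{0} + v_{5} = v_{4}  ⟹  sig = (2;(1))
  P = {2,4}:  v_{2} + v_{4} = v_{6}  ⟹  sig = (2;(1))
  P = {3,4}:  v_{3} + v_{4} = v_{5}  ⟹  sig = (2;(1))
  P = {4,6}:  v_{4} + v_{6} = v_{1}  ⟹  sig = (2;(1))
  P = {6,7}:  v_{6} + v_{7} = v_{0}  ⟹  sig = (2;(1))
  P = {1,3}:  v_{1} + v_{3} = v_{5} + v_{6}  ⟹  sig = (2;(1,1))
  P = {1,7}:  v_{1} + v_{7} = v_{0} + v_{4}  ⟹  sig = (2;(1,1))
  P = {3,6}:  v_{3} + v_{6} = v_{2} + v_{5}  ⟹  sig = (2;(1,1))
  P = {1,2}:  v_{1} + v_{2} = 2·v_{6}  ⟹  sig = (2;(2))
  P = {2,5,7}:  v_{2} + v_{5} + v_{7} = 0  ⟹  sig = (3;())

Sorted signature multiset PRS(X):
[(2;()), (2;(1)), (2;(1)), (2;(1)), (2;(1)), (2;(1)), (2;(1,1)), (2;(1,1)), (2;(1,1)), (2;(2)), (3;())]
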